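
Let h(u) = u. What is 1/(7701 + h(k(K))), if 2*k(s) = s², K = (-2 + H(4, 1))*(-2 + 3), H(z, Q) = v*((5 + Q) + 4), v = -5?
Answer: 1/9053 ≈ 0.00011046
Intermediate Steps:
H(z, Q) = -45 - 5*Q (H(z, Q) = -5*((5 + Q) + 4) = -5*(9 + Q) = -45 - 5*Q)
K = -52 (K = (-2 + (-45 - 5*1))*(-2 + 3) = (-2 + (-45 - 5))*1 = (-2 - 50)*1 = -52*1 = -52)
k(s) = s²/2
1/(7701 + h(k(K))) = 1/(7701 + (½)*(-52)²) = 1/(7701 + (½)*2704) = 1/(7701 + 1352) = 1/9053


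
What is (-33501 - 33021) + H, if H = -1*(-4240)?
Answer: -62282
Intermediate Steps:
H = 4240
(-33501 - 33021) + H = (-33501 - 33021) + 4240 = -66522 + 4240 = -62282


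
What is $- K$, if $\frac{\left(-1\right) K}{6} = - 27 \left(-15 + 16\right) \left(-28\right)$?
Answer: $4536$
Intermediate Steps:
$K = -4536$ ($K = - 6 - 27 \left(-15 + 16\right) \left(-28\right) = - 6 \left(-27\right) 1 \left(-28\right) = - 6 \left(\left(-27\right) \left(-28\right)\right) = \left(-6\right) 756 = -4536$)
$- K = \left(-1\right) \left(-4536\right) = 4536$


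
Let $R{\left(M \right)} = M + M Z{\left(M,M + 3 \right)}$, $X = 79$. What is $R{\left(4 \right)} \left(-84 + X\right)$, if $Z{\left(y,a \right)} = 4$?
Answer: $-100$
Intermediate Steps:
$R{\left(M \right)} = 5 M$ ($R{\left(M \right)} = M + M 4 = M + 4 M = 5 M$)
$R{\left(4 \right)} \left(-84 + X\right) = 5 \cdot 4 \left(-84 + 79\right) = 20 \left(-5\right) = -100$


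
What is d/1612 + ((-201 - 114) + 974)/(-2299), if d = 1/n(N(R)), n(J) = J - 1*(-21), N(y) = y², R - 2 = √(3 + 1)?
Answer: -39303097/137121556 ≈ -0.28663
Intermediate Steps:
R = 4 (R = 2 + √(3 + 1) = 2 + √4 = 2 + 2 = 4)
n(J) = 21 + J (n(J) = J + 21 = 21 + J)
d = 1/37 (d = 1/(21 + 4²) = 1/(21 + 16) = 1/37 ≈ 0.027027)
d/1612 + ((-201 - 114) + 974)/(-2299) = (1/37)/1612 + ((-201 - 114) + 974)/(-2299) = (1/37)*(1/1612) + (-315 + 974)*(-1/2299) = 1/59644 + 659*(-1/2299) = 1/59644 - 659/2299 = -39303097/137121556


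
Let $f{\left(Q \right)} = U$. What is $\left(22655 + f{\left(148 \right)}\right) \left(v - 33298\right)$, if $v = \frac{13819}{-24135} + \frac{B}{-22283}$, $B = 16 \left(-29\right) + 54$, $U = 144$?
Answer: $- \frac{408283791147728083}{537800205} \approx -7.5917 \cdot 10^{8}$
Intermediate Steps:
$B = -410$ ($B = -464 + 54 = -410$)
$f{\left(Q \right)} = 144$
$v = - \frac{298033427}{537800205}$ ($v = \frac{13819}{-24135} - \frac{410}{-22283} = 13819 \left(- \frac{1}{24135}\right) - - \frac{410}{22283} = - \frac{13819}{24135} + \frac{410}{22283} = - \frac{298033427}{537800205} \approx -0.55417$)
$\left(22655 + f{\left(148 \right)}\right) \left(v - 33298\right) = \left(22655 + 144\right) \left(- \frac{298033427}{537800205} - 33298\right) = 22799 \left(- \frac{17907969259517}{537800205}\right) = - \frac{408283791147728083}{537800205}$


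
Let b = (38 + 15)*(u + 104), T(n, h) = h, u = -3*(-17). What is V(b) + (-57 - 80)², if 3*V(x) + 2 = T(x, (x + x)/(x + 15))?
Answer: 15446886/823 ≈ 18769.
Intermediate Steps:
u = 51
b = 8215 (b = (38 + 15)*(51 + 104) = 53*155 = 8215)
V(x) = -⅔ + 2*x/(3*(15 + x)) (V(x) = -⅔ + ((x + x)/(x + 15))/3 = -⅔ + ((2*x)/(15 + x))/3 = -⅔ + (2*x/(15 + x))/3 = -⅔ + 2*x/(3*(15 + x)))
V(b) + (-57 - 80)² = -10/(15 + 8215) + (-57 - 80)² = -10/8230 + (-137)² = -10*1/8230 + 18769 = -1/823 + 18769 = 15446886/823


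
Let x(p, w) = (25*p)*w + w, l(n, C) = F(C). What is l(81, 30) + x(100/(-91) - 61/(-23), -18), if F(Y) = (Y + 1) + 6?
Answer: -1423183/2093 ≈ -679.97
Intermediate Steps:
F(Y) = 7 + Y (F(Y) = (1 + Y) + 6 = 7 + Y)
l(n, C) = 7 + C
x(p, w) = w + 25*p*w (x(p, w) = 25*p*w + w = w + 25*p*w)
l(81, 30) + x(100/(-91) - 61/(-23), -18) = (7 + 30) - 18*(1 + 25*(100/(-91) - 61/(-23))) = 37 - 18*(1 + 25*(100*(-1/91) - 61*(-1/23))) = 37 - 18*(1 + 25*(-100/91 + 61/23)) = 37 - 18*(1 + 25*(3251/2093)) = 37 - 18*(1 + 81275/2093) = 37 - 18*83368/2093 = 37 - 1500624/2093 = -1423183/2093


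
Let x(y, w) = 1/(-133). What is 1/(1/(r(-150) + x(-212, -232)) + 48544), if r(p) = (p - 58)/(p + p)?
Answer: 6841/332099479 ≈ 2.0599e-5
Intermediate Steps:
x(y, w) = -1/133
r(p) = (-58 + p)/(2*p) (r(p) = (-58 + p)/((2*p)) = (-58 + p)*(1/(2*p)) = (-58 + p)/(2*p))
1/(1/(r(-150) + x(-212, -232)) + 48544) = 1/(1/((½)*(-58 - 150)/(-150) - 1/133) + 48544) = 1/(1/((½)*(-1/150)*(-208) - 1/133) + 48544) = 1/(1/(52/75 - 1/133) + 48544) = 1/(1/(6841/9975) + 48544) = 1/(9975/6841 + 48544) = 1/(332099479/6841) = 6841/332099479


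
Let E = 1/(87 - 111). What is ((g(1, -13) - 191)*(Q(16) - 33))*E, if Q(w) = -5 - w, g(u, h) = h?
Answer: -459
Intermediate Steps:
E = -1/24 (E = 1/(-24) = -1/24 ≈ -0.041667)
((g(1, -13) - 191)*(Q(16) - 33))*E = ((-13 - 191)*((-5 - 1*16) - 33))*(-1/24) = -204*((-5 - 16) - 33)*(-1/24) = -204*(-21 - 33)*(-1/24) = -204*(-54)*(-1/24) = 11016*(-1/24) = -459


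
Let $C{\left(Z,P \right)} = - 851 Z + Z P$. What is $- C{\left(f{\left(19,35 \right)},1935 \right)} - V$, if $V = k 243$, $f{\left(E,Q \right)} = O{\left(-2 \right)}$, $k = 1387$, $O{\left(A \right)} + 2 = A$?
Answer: $-332705$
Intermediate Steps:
$O{\left(A \right)} = -2 + A$
$f{\left(E,Q \right)} = -4$ ($f{\left(E,Q \right)} = -2 - 2 = -4$)
$C{\left(Z,P \right)} = - 851 Z + P Z$
$V = 337041$ ($V = 1387 \cdot 243 = 337041$)
$- C{\left(f{\left(19,35 \right)},1935 \right)} - V = - \left(-4\right) \left(-851 + 1935\right) - 337041 = - \left(-4\right) 1084 - 337041 = \left(-1\right) \left(-4336\right) - 337041 = 4336 - 337041 = -332705$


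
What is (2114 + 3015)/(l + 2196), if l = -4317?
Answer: -5129/2121 ≈ -2.4182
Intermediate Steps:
(2114 + 3015)/(l + 2196) = (2114 + 3015)/(-4317 + 2196) = 5129/(-2121) = 5129*(-1/2121) = -5129/2121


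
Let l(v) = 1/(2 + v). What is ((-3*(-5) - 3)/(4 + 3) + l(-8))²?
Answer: 4225/1764 ≈ 2.3951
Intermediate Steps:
((-3*(-5) - 3)/(4 + 3) + l(-8))² = ((-3*(-5) - 3)/(4 + 3) + 1/(2 - 8))² = ((15 - 3)/7 + 1/(-6))² = (12*(⅐) - ⅙)² = (12/7 - ⅙)² = (65/42)² = 4225/1764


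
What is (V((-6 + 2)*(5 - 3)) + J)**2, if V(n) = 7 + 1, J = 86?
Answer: 8836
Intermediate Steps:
V(n) = 8
(V((-6 + 2)*(5 - 3)) + J)**2 = (8 + 86)**2 = 94**2 = 8836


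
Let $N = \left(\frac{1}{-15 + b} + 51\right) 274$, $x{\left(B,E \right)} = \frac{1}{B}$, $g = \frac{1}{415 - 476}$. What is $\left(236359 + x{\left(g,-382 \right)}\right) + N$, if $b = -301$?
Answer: $\frac{39542839}{158} \approx 2.5027 \cdot 10^{5}$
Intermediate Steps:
$g = - \frac{1}{61}$ ($g = \frac{1}{-61} = - \frac{1}{61} \approx -0.016393$)
$N = \frac{2207755}{158}$ ($N = \left(\frac{1}{-15 - 301} + 51\right) 274 = \left(\frac{1}{-316} + 51\right) 274 = \left(- \frac{1}{316} + 51\right) 274 = \frac{16115}{316} \cdot 274 = \frac{2207755}{158} \approx 13973.0$)
$\left(236359 + x{\left(g,-382 \right)}\right) + N = \left(236359 + \frac{1}{- \frac{1}{61}}\right) + \frac{2207755}{158} = \left(236359 - 61\right) + \frac{2207755}{158} = 236298 + \frac{2207755}{158} = \frac{39542839}{158}$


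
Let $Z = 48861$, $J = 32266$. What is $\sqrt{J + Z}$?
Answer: $\sqrt{81127} \approx 284.83$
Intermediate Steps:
$\sqrt{J + Z} = \sqrt{32266 + 48861} = \sqrt{81127}$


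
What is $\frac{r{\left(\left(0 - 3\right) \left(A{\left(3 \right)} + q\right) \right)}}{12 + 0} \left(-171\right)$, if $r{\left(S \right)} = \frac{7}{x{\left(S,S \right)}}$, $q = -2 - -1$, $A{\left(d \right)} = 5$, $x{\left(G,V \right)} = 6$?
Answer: $- \frac{133}{8} \approx -16.625$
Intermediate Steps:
$q = -1$ ($q = -2 + 1 = -1$)
$r{\left(S \right)} = \frac{7}{6}$
$\frac{r{\left(\left(0 - 3\right) \left(A{\left(3 \right)} + q\right) \right)}}{12 + 0} \left(-171\right) = \frac{7}{6 \left(12 + 0\right)} \left(-171\right) = \frac{7}{6 \cdot 12} \left(-171\right) = \frac{7}{6} \cdot \frac{1}{12} \left(-171\right) = \frac{7}{72} \left(-171\right) = - \frac{133}{8}$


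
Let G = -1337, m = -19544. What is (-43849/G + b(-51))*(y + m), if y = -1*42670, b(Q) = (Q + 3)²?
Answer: -194375013558/1337 ≈ -1.4538e+8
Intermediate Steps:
b(Q) = (3 + Q)²
y = -42670
(-43849/G + b(-51))*(y + m) = (-43849/(-1337) + (3 - 51)²)*(-42670 - 19544) = (-43849*(-1/1337) + (-48)²)*(-62214) = (43849/1337 + 2304)*(-62214) = (3124297/1337)*(-62214) = -194375013558/1337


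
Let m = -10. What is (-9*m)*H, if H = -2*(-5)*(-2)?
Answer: -1800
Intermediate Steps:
H = -20 (H = 10*(-2) = -20)
(-9*m)*H = -9*(-10)*(-20) = 90*(-20) = -1800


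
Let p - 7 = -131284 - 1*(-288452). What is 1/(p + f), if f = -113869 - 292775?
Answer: -1/249469 ≈ -4.0085e-6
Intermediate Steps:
p = 157175 (p = 7 + (-131284 - 1*(-288452)) = 7 + (-131284 + 288452) = 7 + 157168 = 157175)
f = -406644
1/(p + f) = 1/(157175 - 406644) = 1/(-249469) = -1/249469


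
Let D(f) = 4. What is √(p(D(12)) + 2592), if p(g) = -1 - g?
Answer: √2587 ≈ 50.863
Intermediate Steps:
√(p(D(12)) + 2592) = √((-1 - 1*4) + 2592) = √((-1 - 4) + 2592) = √(-5 + 2592) = √2587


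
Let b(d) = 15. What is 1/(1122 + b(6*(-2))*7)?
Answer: 1/1227 ≈ 0.00081500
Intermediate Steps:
1/(1122 + b(6*(-2))*7) = 1/(1122 + 15*7) = 1/(1122 + 105) = 1/1227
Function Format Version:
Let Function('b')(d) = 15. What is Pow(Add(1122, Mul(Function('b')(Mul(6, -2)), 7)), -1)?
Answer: Rational(1, 1227) ≈ 0.00081500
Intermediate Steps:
Pow(Add(1122, Mul(Function('b')(Mul(6, -2)), 7)), -1) = Pow(Add(1122, Mul(15, 7)), -1) = Pow(Add(1122, 105), -1) = Pow(1227, -1) = Rational(1, 1227)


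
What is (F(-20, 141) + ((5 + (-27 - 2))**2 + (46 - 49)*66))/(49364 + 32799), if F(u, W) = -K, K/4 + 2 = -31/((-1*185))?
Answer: 71286/15200155 ≈ 0.0046898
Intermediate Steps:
K = -1356/185 (K = -8 + 4*(-31/((-1*185))) = -8 + 4*(-31/(-185)) = -8 + 4*(-31*(-1/185)) = -8 + 4*(31/185) = -8 + 124/185 = -1356/185 ≈ -7.3297)
F(u, W) = 1356/185 (F(u, W) = -1*(-1356/185) = 1356/185)
(F(-20, 141) + ((5 + (-27 - 2))**2 + (46 - 49)*66))/(49364 + 32799) = (1356/185 + ((5 + (-27 - 2))**2 + (46 - 49)*66))/(49364 + 32799) = (1356/185 + ((5 - 29)**2 - 3*66))/82163 = (1356/185 + ((-24)**2 - 198))*(1/82163) = (1356/185 + (576 - 198))*(1/82163) = (1356/185 + 378)*(1/82163) = (71286/185)*(1/82163) = 71286/15200155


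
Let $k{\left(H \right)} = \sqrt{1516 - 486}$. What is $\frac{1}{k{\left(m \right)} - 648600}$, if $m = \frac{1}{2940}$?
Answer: $- \frac{64860}{42068195897} - \frac{\sqrt{1030}}{420681958970} \approx -1.5419 \cdot 10^{-6}$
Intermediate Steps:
$m = \frac{1}{2940} \approx 0.00034014$
$k{\left(H \right)} = \sqrt{1030}$
$\frac{1}{k{\left(m \right)} - 648600} = \frac{1}{\sqrt{1030} - 648600} = \frac{1}{-648600 + \sqrt{1030}}$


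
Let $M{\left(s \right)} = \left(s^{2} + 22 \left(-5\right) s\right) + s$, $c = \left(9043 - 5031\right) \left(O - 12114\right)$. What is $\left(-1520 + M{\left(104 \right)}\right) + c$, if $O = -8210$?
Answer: $-81541928$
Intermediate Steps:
$c = -81539888$ ($c = \left(9043 - 5031\right) \left(-8210 - 12114\right) = 4012 \left(-20324\right) = -81539888$)
$M{\left(s \right)} = s^{2} - 109 s$ ($M{\left(s \right)} = \left(s^{2} - 110 s\right) + s = s^{2} - 109 s$)
$\left(-1520 + M{\left(104 \right)}\right) + c = \left(-1520 + 104 \left(-109 + 104\right)\right) - 81539888 = \left(-1520 + 104 \left(-5\right)\right) - 81539888 = \left(-1520 - 520\right) - 81539888 = -2040 - 81539888 = -81541928$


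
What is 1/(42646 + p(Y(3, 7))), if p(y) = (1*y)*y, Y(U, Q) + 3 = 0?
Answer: 1/42655 ≈ 2.3444e-5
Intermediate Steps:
Y(U, Q) = -3 (Y(U, Q) = -3 + 0 = -3)
p(y) = y² (p(y) = y*y = y²)
1/(42646 + p(Y(3, 7))) = 1/(42646 + (-3)²) = 1/(42646 + 9) = 1/42655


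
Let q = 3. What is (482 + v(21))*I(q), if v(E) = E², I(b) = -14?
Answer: -12922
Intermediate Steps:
(482 + v(21))*I(q) = (482 + 21²)*(-14) = (482 + 441)*(-14) = 923*(-14) = -12922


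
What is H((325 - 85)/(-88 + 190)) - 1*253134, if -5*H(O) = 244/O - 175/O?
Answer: -50627973/200 ≈ -2.5314e+5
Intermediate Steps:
H(O) = -69/(5*O) (H(O) = -(244/O - 175/O)/5 = -69/(5*O))
H((325 - 85)/(-88 + 190)) - 1*253134 = -69*(-88 + 190)/(325 - 85)/5 - 1*253134 = -69/(5*(240/102)) - 253134 = -69/(5*(240*(1/102))) - 253134 = -69/(5*40/17) - 253134 = -69/5*17/40 - 253134 = -1173/200 - 253134 = -50627973/200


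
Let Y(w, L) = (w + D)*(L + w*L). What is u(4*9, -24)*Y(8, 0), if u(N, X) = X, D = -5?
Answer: 0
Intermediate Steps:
Y(w, L) = (-5 + w)*(L + L*w) (Y(w, L) = (w - 5)*(L + w*L) = (-5 + w)*(L + L*w))
u(4*9, -24)*Y(8, 0) = -0*(-5 + 8² - 4*8) = -0*(-5 + 64 - 32) = -0*27 = -24*0 = 0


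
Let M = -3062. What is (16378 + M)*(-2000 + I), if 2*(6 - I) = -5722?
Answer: 11544972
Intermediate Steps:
I = 2867 (I = 6 - 1/2*(-5722) = 6 + 2861 = 2867)
(16378 + M)*(-2000 + I) = (16378 - 3062)*(-2000 + 2867) = 13316*867 = 11544972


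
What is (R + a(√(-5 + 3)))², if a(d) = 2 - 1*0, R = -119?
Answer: 13689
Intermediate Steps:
a(d) = 2 (a(d) = 2 + 0 = 2)
(R + a(√(-5 + 3)))² = (-119 + 2)² = (-117)² = 13689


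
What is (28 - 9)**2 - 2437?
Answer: -2076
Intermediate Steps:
(28 - 9)**2 - 2437 = 19**2 - 2437 = 361 - 2437 = -2076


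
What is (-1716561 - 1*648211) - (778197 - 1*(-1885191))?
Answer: -5028160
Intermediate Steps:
(-1716561 - 1*648211) - (778197 - 1*(-1885191)) = (-1716561 - 648211) - (778197 + 1885191) = -2364772 - 1*2663388 = -2364772 - 2663388 = -5028160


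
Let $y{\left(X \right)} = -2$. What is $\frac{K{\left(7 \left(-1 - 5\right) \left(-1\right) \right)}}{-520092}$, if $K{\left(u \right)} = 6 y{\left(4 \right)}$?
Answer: $\frac{1}{43341} \approx 2.3073 \cdot 10^{-5}$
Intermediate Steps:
$K{\left(u \right)} = -12$ ($K{\left(u \right)} = 6 \left(-2\right) = -12$)
$\frac{K{\left(7 \left(-1 - 5\right) \left(-1\right) \right)}}{-520092} = - \frac{12}{-520092} = \left(-12\right) \left(- \frac{1}{520092}\right) = \frac{1}{43341}$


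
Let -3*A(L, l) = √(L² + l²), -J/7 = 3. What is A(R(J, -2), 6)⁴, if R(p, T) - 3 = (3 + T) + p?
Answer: 105625/81 ≈ 1304.0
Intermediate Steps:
J = -21 (J = -7*3 = -21)
R(p, T) = 6 + T + p (R(p, T) = 3 + ((3 + T) + p) = 3 + (3 + T + p) = 6 + T + p)
A(L, l) = -√(L² + l²)/3
A(R(J, -2), 6)⁴ = (-√((6 - 2 - 21)² + 6²)/3)⁴ = (-√((-17)² + 36)/3)⁴ = (-√(289 + 36)/3)⁴ = (-5*√13/3)⁴ = 105625/81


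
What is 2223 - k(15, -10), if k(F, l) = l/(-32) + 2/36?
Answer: 320059/144 ≈ 2222.6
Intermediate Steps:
k(F, l) = 1/18 - l/32 (k(F, l) = l*(-1/32) + 2*(1/36) = -l/32 + 1/18 = 1/18 - l/32)
2223 - k(15, -10) = 2223 - (1/18 - 1/32*(-10)) = 2223 - (1/18 + 5/16) = 2223 - 1*53/144 = 2223 - 53/144 = 320059/144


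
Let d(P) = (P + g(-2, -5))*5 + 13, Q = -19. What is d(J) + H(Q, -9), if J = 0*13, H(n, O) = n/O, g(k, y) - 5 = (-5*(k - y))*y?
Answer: 3736/9 ≈ 415.11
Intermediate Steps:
g(k, y) = 5 + y*(-5*k + 5*y) (g(k, y) = 5 + (-5*(k - y))*y = 5 + (-5*k + 5*y)*y = 5 + y*(-5*k + 5*y))
J = 0
d(P) = 413 + 5*P (d(P) = (P + (5 + 5*(-5)**2 - 5*(-2)*(-5)))*5 + 13 = (P + (5 + 5*25 - 50))*5 + 13 = (P + (5 + 125 - 50))*5 + 13 = (P + 80)*5 + 13 = (80 + P)*5 + 13 = (400 + 5*P) + 13 = 413 + 5*P)
d(J) + H(Q, -9) = (413 + 5*0) - 19/(-9) = (413 + 0) - 19*(-1/9) = 413 + 19/9 = 3736/9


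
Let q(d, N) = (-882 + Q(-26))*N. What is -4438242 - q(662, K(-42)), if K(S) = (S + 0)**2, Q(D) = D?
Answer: -2836530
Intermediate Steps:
K(S) = S**2
q(d, N) = -908*N (q(d, N) = (-882 - 26)*N = -908*N)
-4438242 - q(662, K(-42)) = -4438242 - (-908)*(-42)**2 = -4438242 - (-908)*1764 = -4438242 - 1*(-1601712) = -4438242 + 1601712 = -2836530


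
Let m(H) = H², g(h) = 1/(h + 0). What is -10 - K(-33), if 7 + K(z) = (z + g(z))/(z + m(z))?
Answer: -51727/17424 ≈ -2.9687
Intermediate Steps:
g(h) = 1/h
K(z) = -7 + (z + 1/z)/(z + z²)
-10 - K(-33) = -10 - (1 - 1*(-33)²*(6 + 7*(-33)))/((-33)²*(1 - 33)) = -10 - (1 - 1*1089*(6 - 231))/(1089*(-32)) = -10 - (-1)*(1 - 1*1089*(-225))/(1089*32) = -10 - (-1)*(1 + 245025)/(1089*32) = -10 - (-1)*245026/(1089*32) = -10 - 1*(-122513/17424) = -10 + 122513/17424 = -51727/17424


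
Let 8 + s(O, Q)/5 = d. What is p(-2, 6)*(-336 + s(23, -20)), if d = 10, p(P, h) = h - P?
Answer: -2608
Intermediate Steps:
s(O, Q) = 10 (s(O, Q) = -40 + 5*10 = -40 + 50 = 10)
p(-2, 6)*(-336 + s(23, -20)) = (6 - 1*(-2))*(-336 + 10) = (6 + 2)*(-326) = 8*(-326) = -2608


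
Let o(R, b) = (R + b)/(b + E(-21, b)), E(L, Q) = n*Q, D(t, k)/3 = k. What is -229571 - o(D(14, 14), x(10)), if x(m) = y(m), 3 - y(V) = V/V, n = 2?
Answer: -688735/3 ≈ -2.2958e+5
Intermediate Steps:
D(t, k) = 3*k
y(V) = 2 (y(V) = 3 - V/V = 3 - 1*1 = 3 - 1 = 2)
E(L, Q) = 2*Q
x(m) = 2
o(R, b) = (R + b)/(3*b) (o(R, b) = (R + b)/(b + 2*b) = (R + b)/((3*b)) = (R + b)*(1/(3*b)) = (R + b)/(3*b))
-229571 - o(D(14, 14), x(10)) = -229571 - (3*14 + 2)/(3*2) = -229571 - (42 + 2)/(3*2) = -229571 - 44/(3*2) = -229571 - 1*22/3 = -229571 - 22/3 = -688735/3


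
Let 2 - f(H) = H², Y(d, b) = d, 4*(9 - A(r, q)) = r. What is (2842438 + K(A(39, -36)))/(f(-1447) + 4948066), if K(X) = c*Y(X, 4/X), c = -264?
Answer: 2842636/2854259 ≈ 0.99593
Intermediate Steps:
A(r, q) = 9 - r/4
K(X) = -264*X
f(H) = 2 - H²
(2842438 + K(A(39, -36)))/(f(-1447) + 4948066) = (2842438 - 264*(9 - ¼*39))/((2 - 1*(-1447)²) + 4948066) = (2842438 - 264*(9 - 39/4))/((2 - 1*2093809) + 4948066) = (2842438 - 264*(-¾))/((2 - 2093809) + 4948066) = (2842438 + 198)/(-2093807 + 4948066) = 2842636/2854259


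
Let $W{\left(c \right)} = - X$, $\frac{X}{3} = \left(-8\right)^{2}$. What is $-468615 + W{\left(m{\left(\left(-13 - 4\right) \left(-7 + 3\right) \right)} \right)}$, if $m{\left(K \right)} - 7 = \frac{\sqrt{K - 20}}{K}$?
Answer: $-468807$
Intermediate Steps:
$X = 192$ ($X = 3 \left(-8\right)^{2} = 3 \cdot 64 = 192$)
$m{\left(K \right)} = 7 + \frac{\sqrt{-20 + K}}{K}$ ($m{\left(K \right)} = 7 + \frac{\sqrt{K - 20}}{K} = 7 + \frac{\sqrt{-20 + K}}{K}$)
$W{\left(c \right)} = -192$ ($W{\left(c \right)} = \left(-1\right) 192 = -192$)
$-468615 + W{\left(m{\left(\left(-13 - 4\right) \left(-7 + 3\right) \right)} \right)} = -468615 - 192 = -468807$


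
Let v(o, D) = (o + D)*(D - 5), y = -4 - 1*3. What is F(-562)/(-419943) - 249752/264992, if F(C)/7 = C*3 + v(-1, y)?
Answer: -4247176799/4636730644 ≈ -0.91599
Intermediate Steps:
y = -7 (y = -4 - 3 = -7)
v(o, D) = (-5 + D)*(D + o) (v(o, D) = (D + o)*(-5 + D) = (-5 + D)*(D + o))
F(C) = 672 + 21*C (F(C) = 7*(C*3 + ((-7)**2 - 5*(-7) - 5*(-1) - 7*(-1))) = 7*(3*C + (49 + 35 + 5 + 7)) = 7*(3*C + 96) = 7*(96 + 3*C) = 672 + 21*C)
F(-562)/(-419943) - 249752/264992 = (672 + 21*(-562))/(-419943) - 249752/264992 = (672 - 11802)*(-1/419943) - 249752*1/264992 = -11130*(-1/419943) - 31219/33124 = 3710/139981 - 31219/33124 = -4247176799/4636730644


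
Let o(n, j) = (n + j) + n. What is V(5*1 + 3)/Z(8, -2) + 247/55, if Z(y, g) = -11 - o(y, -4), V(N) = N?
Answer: 5241/1265 ≈ 4.1431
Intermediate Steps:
o(n, j) = j + 2*n (o(n, j) = (j + n) + n = j + 2*n)
Z(y, g) = -7 - 2*y (Z(y, g) = -11 - (-4 + 2*y) = -11 + (4 - 2*y) = -7 - 2*y)
V(5*1 + 3)/Z(8, -2) + 247/55 = (5*1 + 3)/(-7 - 2*8) + 247/55 = (5 + 3)/(-7 - 16) + 247*(1/55) = 8/(-23) + 247/55 = 8*(-1/23) + 247/55 = -8/23 + 247/55 = 5241/1265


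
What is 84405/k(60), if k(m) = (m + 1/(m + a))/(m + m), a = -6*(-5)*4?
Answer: 1823148000/10801 ≈ 1.6879e+5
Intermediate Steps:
a = 120 (a = 30*4 = 120)
k(m) = (m + 1/(120 + m))/(2*m) (k(m) = (m + 1/(m + 120))/(m + m) = (m + 1/(120 + m))/((2*m)) = (m + 1/(120 + m))*(1/(2*m)) = (m + 1/(120 + m))/(2*m))
84405/k(60) = 84405/(((½)*(1 + 60² + 120*60)/(60*(120 + 60)))) = 84405/(((½)*(1/60)*(1 + 3600 + 7200)/180)) = 84405/(((½)*(1/60)*(1/180)*10801)) = 84405/(10801/21600) = 84405*(21600/10801) = 1823148000/10801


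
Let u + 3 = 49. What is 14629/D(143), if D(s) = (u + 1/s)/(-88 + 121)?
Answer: 23011417/2193 ≈ 10493.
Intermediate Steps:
u = 46 (u = -3 + 49 = 46)
D(s) = 46/33 + 1/(33*s) (D(s) = (46 + 1/s)/(-88 + 121) = (46 + 1/s)/33 = (46 + 1/s)*(1/33) = 46/33 + 1/(33*s))
14629/D(143) = 14629/(((1/33)*(1 + 46*143)/143)) = 14629/(((1/33)*(1/143)*(1 + 6578))) = 14629/(((1/33)*(1/143)*6579)) = 14629/(2193/1573) = 14629*(1573/2193) = 23011417/2193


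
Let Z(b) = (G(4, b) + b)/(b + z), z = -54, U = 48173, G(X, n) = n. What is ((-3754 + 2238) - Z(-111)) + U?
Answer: 2566061/55 ≈ 46656.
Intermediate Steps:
Z(b) = 2*b/(-54 + b) (Z(b) = (b + b)/(b - 54) = (2*b)/(-54 + b) = 2*b/(-54 + b))
((-3754 + 2238) - Z(-111)) + U = ((-3754 + 2238) - 2*(-111)/(-54 - 111)) + 48173 = (-1516 - 2*(-111)/(-165)) + 48173 = (-1516 - 2*(-111)*(-1)/165) + 48173 = (-1516 - 1*74/55) + 48173 = (-1516 - 74/55) + 48173 = -83454/55 + 48173 = 2566061/55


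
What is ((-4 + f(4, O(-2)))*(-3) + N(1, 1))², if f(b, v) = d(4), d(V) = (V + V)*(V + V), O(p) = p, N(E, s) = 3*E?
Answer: 31329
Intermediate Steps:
d(V) = 4*V² (d(V) = (2*V)*(2*V) = 4*V²)
f(b, v) = 64 (f(b, v) = 4*4² = 4*16 = 64)
((-4 + f(4, O(-2)))*(-3) + N(1, 1))² = ((-4 + 64)*(-3) + 3*1)² = (60*(-3) + 3)² = (-180 + 3)² = (-177)² = 31329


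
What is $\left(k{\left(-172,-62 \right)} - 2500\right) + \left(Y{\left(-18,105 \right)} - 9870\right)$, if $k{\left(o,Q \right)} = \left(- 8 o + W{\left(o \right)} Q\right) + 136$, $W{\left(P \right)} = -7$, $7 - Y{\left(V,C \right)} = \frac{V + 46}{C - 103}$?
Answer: $-10431$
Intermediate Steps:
$Y{\left(V,C \right)} = 7 - \frac{46 + V}{-103 + C}$ ($Y{\left(V,C \right)} = 7 - \frac{V + 46}{C - 103} = 7 - \frac{46 + V}{-103 + C}$)
$k{\left(o,Q \right)} = 136 - 8 o - 7 Q$ ($k{\left(o,Q \right)} = \left(- 8 o - 7 Q\right) + 136 = 136 - 8 o - 7 Q$)
$\left(k{\left(-172,-62 \right)} - 2500\right) + \left(Y{\left(-18,105 \right)} - 9870\right) = \left(\left(136 - -1376 - -434\right) - 2500\right) - \left(9870 - \frac{-767 - -18 + 7 \cdot 105}{-103 + 105}\right) = \left(\left(136 + 1376 + 434\right) - 2500\right) - \left(9870 - \frac{-767 + 18 + 735}{2}\right) = \left(1946 - 2500\right) + \left(\frac{1}{2} \left(-14\right) - 9870\right) = -554 - 9877 = -10431$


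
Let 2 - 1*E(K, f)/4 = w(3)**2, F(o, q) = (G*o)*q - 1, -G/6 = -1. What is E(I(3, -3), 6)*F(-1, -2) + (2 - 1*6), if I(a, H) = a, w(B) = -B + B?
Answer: 84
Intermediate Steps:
G = 6 (G = -6*(-1) = 6)
w(B) = 0
F(o, q) = -1 + 6*o*q (F(o, q) = (6*o)*q - 1 = 6*o*q - 1 = -1 + 6*o*q)
E(K, f) = 8 (E(K, f) = 8 - 4*0**2 = 8 - 4*0 = 8 + 0 = 8)
E(I(3, -3), 6)*F(-1, -2) + (2 - 1*6) = 8*(-1 + 6*(-1)*(-2)) + (2 - 1*6) = 8*(-1 + 12) + (2 - 6) = 8*11 - 4 = 88 - 4 = 84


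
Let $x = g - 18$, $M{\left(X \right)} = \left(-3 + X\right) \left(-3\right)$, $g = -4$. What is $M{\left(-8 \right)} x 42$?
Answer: $-30492$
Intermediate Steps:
$M{\left(X \right)} = 9 - 3 X$
$x = -22$ ($x = -4 - 18 = -22$)
$M{\left(-8 \right)} x 42 = \left(9 - -24\right) \left(-22\right) 42 = \left(9 + 24\right) \left(-22\right) 42 = 33 \left(-22\right) 42 = \left(-726\right) 42 = -30492$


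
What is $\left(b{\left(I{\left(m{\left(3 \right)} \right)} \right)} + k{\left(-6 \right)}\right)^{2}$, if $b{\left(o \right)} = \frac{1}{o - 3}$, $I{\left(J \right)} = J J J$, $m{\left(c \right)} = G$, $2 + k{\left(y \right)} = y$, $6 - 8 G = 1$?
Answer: $\frac{139240000}{1990921} \approx 69.938$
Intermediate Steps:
$G = \frac{5}{8}$ ($G = \frac{3}{4} - \frac{1}{8} = \frac{5}{8} \approx 0.625$)
$k{\left(y \right)} = -2 + y$
$m{\left(c \right)} = \frac{5}{8}$
$I{\left(J \right)} = J^{3}$ ($I{\left(J \right)} = J^{2} J = J^{3}$)
$b{\left(o \right)} = \frac{1}{-3 + o}$
$\left(b{\left(I{\left(m{\left(3 \right)} \right)} \right)} + k{\left(-6 \right)}\right)^{2} = \left(\frac{1}{-3 + \left(\frac{5}{8}\right)^{3}} - 8\right)^{2} = \left(\frac{1}{-3 + \frac{125}{512}} - 8\right)^{2} = \left(\frac{1}{- \frac{1411}{512}} - 8\right)^{2} = \left(- \frac{512}{1411} - 8\right)^{2} = \left(- \frac{11800}{1411}\right)^{2} = \frac{139240000}{1990921}$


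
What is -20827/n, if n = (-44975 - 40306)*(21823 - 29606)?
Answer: -20827/663742023 ≈ -3.1378e-5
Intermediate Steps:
n = 663742023 (n = -85281*(-7783) = 663742023)
-20827/n = -20827/663742023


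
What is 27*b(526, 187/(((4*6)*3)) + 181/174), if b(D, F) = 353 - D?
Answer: -4671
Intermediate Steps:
27*b(526, 187/(((4*6)*3)) + 181/174) = 27*(353 - 1*526) = 27*(353 - 526) = 27*(-173) = -4671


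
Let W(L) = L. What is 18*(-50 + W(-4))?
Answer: -972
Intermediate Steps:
18*(-50 + W(-4)) = 18*(-50 - 4) = 18*(-54) = -972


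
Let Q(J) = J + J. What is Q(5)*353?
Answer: 3530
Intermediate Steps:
Q(J) = 2*J
Q(5)*353 = (2*5)*353 = 10*353 = 3530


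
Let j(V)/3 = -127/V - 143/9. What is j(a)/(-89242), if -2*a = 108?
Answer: 731/1606356 ≈ 0.00045507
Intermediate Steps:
a = -54 (a = -½*108 = -54)
j(V) = -143/3 - 381/V (j(V) = 3*(-127/V - 143/9) = 3*(-143/9 - 127/V) = -143/3 - 381/V)
j(a)/(-89242) = (-143/3 - 381/(-54))/(-89242) = (-143/3 - 381*(-1/54))*(-1/89242) = (-143/3 + 127/18)*(-1/89242) = -731/18*(-1/89242) = 731/1606356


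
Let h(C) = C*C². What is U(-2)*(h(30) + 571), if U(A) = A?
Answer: -55142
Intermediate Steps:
h(C) = C³
U(-2)*(h(30) + 571) = -2*(30³ + 571) = -2*(27000 + 571) = -2*27571 = -55142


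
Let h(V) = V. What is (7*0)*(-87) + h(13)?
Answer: 13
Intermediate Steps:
(7*0)*(-87) + h(13) = (7*0)*(-87) + 13 = 0*(-87) + 13 = 0 + 13 = 13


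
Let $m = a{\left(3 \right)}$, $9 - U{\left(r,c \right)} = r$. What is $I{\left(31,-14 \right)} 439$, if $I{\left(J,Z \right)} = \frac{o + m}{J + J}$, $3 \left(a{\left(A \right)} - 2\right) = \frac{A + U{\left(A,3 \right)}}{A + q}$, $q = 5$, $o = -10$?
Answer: $- \frac{26779}{496} \approx -53.99$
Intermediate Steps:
$U{\left(r,c \right)} = 9 - r$
$a{\left(A \right)} = 2 + \frac{3}{5 + A}$ ($a{\left(A \right)} = 2 + \frac{\left(A - \left(-9 + A\right)\right) \frac{1}{A + 5}}{3} = 2 + \frac{9 \frac{1}{5 + A}}{3} = 2 + \frac{3}{5 + A}$)
$m = \frac{19}{8}$ ($m = \frac{13 + 2 \cdot 3}{5 + 3} = \frac{13 + 6}{8} = \frac{1}{8} \cdot 19 = \frac{19}{8} \approx 2.375$)
$I{\left(J,Z \right)} = - \frac{61}{16 J}$ ($I{\left(J,Z \right)} = \frac{-10 + \frac{19}{8}}{J + J} = - \frac{61}{8 \cdot 2 J} = - \frac{61 \frac{1}{2 J}}{8} = - \frac{61}{16 J}$)
$I{\left(31,-14 \right)} 439 = - \frac{61}{16 \cdot 31} \cdot 439 = \left(- \frac{61}{16}\right) \frac{1}{31} \cdot 439 = \left(- \frac{61}{496}\right) 439 = - \frac{26779}{496}$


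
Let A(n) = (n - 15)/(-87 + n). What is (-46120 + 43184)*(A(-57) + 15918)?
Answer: -46736716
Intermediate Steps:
A(n) = (-15 + n)/(-87 + n)
(-46120 + 43184)*(A(-57) + 15918) = (-46120 + 43184)*((-15 - 57)/(-87 - 57) + 15918) = -2936*(-72/(-144) + 15918) = -2936*(-1/144*(-72) + 15918) = -2936*(½ + 15918) = -2936*31837/2 = -46736716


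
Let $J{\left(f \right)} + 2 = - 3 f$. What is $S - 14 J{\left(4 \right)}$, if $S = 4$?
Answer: $200$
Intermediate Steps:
$J{\left(f \right)} = -2 - 3 f$
$S - 14 J{\left(4 \right)} = 4 - 14 \left(-2 - 12\right) = 4 - -196 = 4 + 196 = 200$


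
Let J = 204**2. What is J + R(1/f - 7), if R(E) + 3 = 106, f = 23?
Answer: 41719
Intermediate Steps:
R(E) = 103 (R(E) = -3 + 106 = 103)
J = 41616
J + R(1/f - 7) = 41616 + 103 = 41719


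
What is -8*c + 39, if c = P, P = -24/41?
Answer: 1791/41 ≈ 43.683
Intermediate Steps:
P = -24/41 (P = -24*1/41 = -24/41 ≈ -0.58537)
c = -24/41 ≈ -0.58537
-8*c + 39 = -8*(-24/41) + 39 = 192/41 + 39 = 1791/41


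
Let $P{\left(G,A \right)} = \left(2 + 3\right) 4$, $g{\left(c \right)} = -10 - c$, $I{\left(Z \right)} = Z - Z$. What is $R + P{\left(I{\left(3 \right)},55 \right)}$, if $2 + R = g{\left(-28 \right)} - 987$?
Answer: $-951$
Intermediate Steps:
$I{\left(Z \right)} = 0$
$P{\left(G,A \right)} = 20$ ($P{\left(G,A \right)} = 5 \cdot 4 = 20$)
$R = -971$ ($R = -2 - 969 = -971$)
$R + P{\left(I{\left(3 \right)},55 \right)} = -971 + 20 = -951$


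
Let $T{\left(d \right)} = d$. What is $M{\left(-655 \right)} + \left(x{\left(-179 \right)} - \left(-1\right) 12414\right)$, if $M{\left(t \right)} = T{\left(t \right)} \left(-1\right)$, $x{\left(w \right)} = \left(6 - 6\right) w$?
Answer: $13069$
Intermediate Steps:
$x{\left(w \right)} = 0$ ($x{\left(w \right)} = 0 w = 0$)
$M{\left(t \right)} = - t$ ($M{\left(t \right)} = t \left(-1\right) = - t$)
$M{\left(-655 \right)} + \left(x{\left(-179 \right)} - \left(-1\right) 12414\right) = \left(-1\right) \left(-655\right) + \left(0 - \left(-1\right) 12414\right) = 655 + \left(0 - -12414\right) = 655 + \left(0 + 12414\right) = 655 + 12414 = 13069$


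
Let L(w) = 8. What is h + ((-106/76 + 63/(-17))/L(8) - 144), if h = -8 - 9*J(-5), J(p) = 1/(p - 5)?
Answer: -3920899/25840 ≈ -151.74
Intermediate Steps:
J(p) = 1/(-5 + p)
h = -71/10 (h = -8 - 9/(-5 - 5) = -8 - 9/(-10) = -8 - 9*(-1/10) = -8 + 9/10 = -71/10 ≈ -7.1000)
h + ((-106/76 + 63/(-17))/L(8) - 144) = -71/10 + ((-106/76 + 63/(-17))/8 - 144) = -71/10 + ((-106*1/76 + 63*(-1/17))*(1/8) - 144) = -71/10 + ((-53/38 - 63/17)*(1/8) - 144) = -71/10 + (-3295/646*1/8 - 144) = -71/10 + (-3295/5168 - 144) = -71/10 - 747487/5168 = -3920899/25840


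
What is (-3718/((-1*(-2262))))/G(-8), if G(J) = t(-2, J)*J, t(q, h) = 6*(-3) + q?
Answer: -143/13920 ≈ -0.010273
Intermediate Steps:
t(q, h) = -18 + q
G(J) = -20*J (G(J) = (-18 - 2)*J = -20*J)
(-3718/((-1*(-2262))))/G(-8) = (-3718/((-1*(-2262))))/((-20*(-8))) = -3718/2262/160 = -3718*1/2262*(1/160) = -143/87*1/160 = -143/13920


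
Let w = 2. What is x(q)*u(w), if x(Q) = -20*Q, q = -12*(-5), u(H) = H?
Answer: -2400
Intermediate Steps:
q = 60
x(q)*u(w) = -20*60*2 = -1200*2 = -2400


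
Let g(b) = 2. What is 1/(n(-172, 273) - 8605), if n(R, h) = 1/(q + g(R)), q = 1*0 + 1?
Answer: -3/25814 ≈ -0.00011622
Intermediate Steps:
q = 1 (q = 0 + 1 = 1)
n(R, h) = ⅓ (n(R, h) = 1/(1 + 2) = 1/3 = ⅓)
1/(n(-172, 273) - 8605) = 1/(⅓ - 8605) = 1/(-25814/3) = -3/25814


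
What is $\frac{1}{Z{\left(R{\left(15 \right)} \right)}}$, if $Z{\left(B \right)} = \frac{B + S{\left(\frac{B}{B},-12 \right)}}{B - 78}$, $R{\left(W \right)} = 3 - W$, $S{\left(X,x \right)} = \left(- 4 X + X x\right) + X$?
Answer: $\frac{10}{3} \approx 3.3333$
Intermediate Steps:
$S{\left(X,x \right)} = - 3 X + X x$
$Z{\left(B \right)} = \frac{-15 + B}{-78 + B}$ ($Z{\left(B \right)} = \frac{B + \frac{B}{B} \left(-3 - 12\right)}{B - 78} = \frac{B + 1 \left(-15\right)}{-78 + B} = \frac{B - 15}{-78 + B} = \frac{-15 + B}{-78 + B}$)
$\frac{1}{Z{\left(R{\left(15 \right)} \right)}} = \frac{1}{\frac{1}{-78 + \left(3 - 15\right)} \left(-15 + \left(3 - 15\right)\right)} = \frac{1}{\frac{1}{-78 - 12} \left(-15 - 12\right)} = \frac{1}{\frac{1}{-90} \left(-27\right)} = \frac{1}{\left(- \frac{1}{90}\right) \left(-27\right)} = \frac{1}{\frac{3}{10}} = \frac{10}{3}$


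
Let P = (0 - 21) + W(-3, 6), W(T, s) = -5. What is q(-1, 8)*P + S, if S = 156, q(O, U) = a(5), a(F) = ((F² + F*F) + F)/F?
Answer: -130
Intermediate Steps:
a(F) = (F + 2*F²)/F (a(F) = ((F² + F²) + F)/F = (2*F² + F)/F = (F + 2*F²)/F)
q(O, U) = 11 (q(O, U) = 1 + 2*5 = 1 + 10 = 11)
P = -26 (P = (0 - 21) - 5 = -21 - 5 = -26)
q(-1, 8)*P + S = 11*(-26) + 156 = -286 + 156 = -130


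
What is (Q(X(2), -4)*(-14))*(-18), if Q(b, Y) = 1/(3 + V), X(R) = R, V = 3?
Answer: 42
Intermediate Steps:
Q(b, Y) = ⅙ (Q(b, Y) = 1/(3 + 3) = 1/6 = ⅙)
(Q(X(2), -4)*(-14))*(-18) = ((⅙)*(-14))*(-18) = -7/3*(-18) = 42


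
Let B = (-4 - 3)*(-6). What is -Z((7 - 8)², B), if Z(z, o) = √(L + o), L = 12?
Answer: -3*√6 ≈ -7.3485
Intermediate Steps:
B = 42 (B = -7*(-6) = 42)
Z(z, o) = √(12 + o)
-Z((7 - 8)², B) = -√(12 + 42) = -√54 = -3*√6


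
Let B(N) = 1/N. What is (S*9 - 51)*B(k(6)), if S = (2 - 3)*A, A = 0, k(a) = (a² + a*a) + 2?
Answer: -51/74 ≈ -0.68919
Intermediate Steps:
k(a) = 2 + 2*a² (k(a) = (a² + a²) + 2 = 2*a² + 2 = 2 + 2*a²)
S = 0 (S = (2 - 3)*0 = -1*0 = 0)
(S*9 - 51)*B(k(6)) = (0*9 - 51)/(2 + 2*6²) = (0 - 51)/(2 + 2*36) = -51/(2 + 72) = -51/74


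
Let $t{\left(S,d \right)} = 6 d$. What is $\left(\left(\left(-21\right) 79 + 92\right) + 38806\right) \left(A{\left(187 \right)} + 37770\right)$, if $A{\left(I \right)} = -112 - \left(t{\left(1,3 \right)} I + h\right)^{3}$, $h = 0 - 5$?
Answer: $-1413849285687297$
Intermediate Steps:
$h = -5$ ($h = 0 - 5 = -5$)
$A{\left(I \right)} = -112 - \left(-5 + 18 I\right)^{3}$ ($A{\left(I \right)} = -112 - \left(6 \cdot 3 I - 5\right)^{3} = -112 - \left(18 I - 5\right)^{3} = -112 - \left(-5 + 18 I\right)^{3}$)
$\left(\left(\left(-21\right) 79 + 92\right) + 38806\right) \left(A{\left(187 \right)} + 37770\right) = \left(\left(\left(-21\right) 79 + 92\right) + 38806\right) \left(\left(-112 - \left(-5 + 18 \cdot 187\right)^{3}\right) + 37770\right) = \left(\left(-1659 + 92\right) + 38806\right) \left(\left(-112 - \left(-5 + 3366\right)^{3}\right) + 37770\right) = \left(-1567 + 38806\right) \left(\left(-112 - 3361^{3}\right) + 37770\right) = 37239 \left(\left(-112 - 37966934881\right) + 37770\right) = 37239 \left(-37966934993 + 37770\right) = 37239 \left(-37966897223\right) = -1413849285687297$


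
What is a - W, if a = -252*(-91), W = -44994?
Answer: 67926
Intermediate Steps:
a = 22932
a - W = 22932 - 1*(-44994) = 22932 + 44994 = 67926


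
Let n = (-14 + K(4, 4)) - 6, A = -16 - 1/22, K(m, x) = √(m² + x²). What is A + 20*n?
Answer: -9153/22 + 80*√2 ≈ -302.91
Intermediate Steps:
A = -353/22 (A = -16 - 1*1/22 = -16 - 1/22 = -353/22 ≈ -16.045)
n = -20 + 4*√2 (n = (-14 + √(4² + 4²)) - 6 = (-14 + √(16 + 16)) - 6 = (-14 + √32) - 6 = (-14 + 4*√2) - 6 = -20 + 4*√2 ≈ -14.343)
A + 20*n = -353/22 + 20*(-20 + 4*√2) = -353/22 + (-400 + 80*√2) = -9153/22 + 80*√2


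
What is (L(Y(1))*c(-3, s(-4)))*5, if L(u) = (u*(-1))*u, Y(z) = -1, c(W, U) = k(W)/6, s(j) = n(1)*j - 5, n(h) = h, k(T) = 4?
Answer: -10/3 ≈ -3.3333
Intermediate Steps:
s(j) = -5 + j (s(j) = 1*j - 5 = j - 5 = -5 + j)
c(W, U) = ⅔ (c(W, U) = 4/6 = 4*(⅙) = ⅔)
L(u) = -u² (L(u) = (-u)*u = -u²)
(L(Y(1))*c(-3, s(-4)))*5 = (-1*(-1)²*(⅔))*5 = (-1*1*(⅔))*5 = -1*⅔*5 = -⅔*5 = -10/3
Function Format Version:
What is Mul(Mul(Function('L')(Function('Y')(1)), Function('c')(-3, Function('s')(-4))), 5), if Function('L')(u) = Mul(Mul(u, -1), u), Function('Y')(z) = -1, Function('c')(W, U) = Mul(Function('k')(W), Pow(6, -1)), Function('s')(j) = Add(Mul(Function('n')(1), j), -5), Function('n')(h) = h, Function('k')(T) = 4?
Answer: Rational(-10, 3) ≈ -3.3333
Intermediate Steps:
Function('s')(j) = Add(-5, j) (Function('s')(j) = Add(Mul(1, j), -5) = Add(j, -5) = Add(-5, j))
Function('c')(W, U) = Rational(2, 3) (Function('c')(W, U) = Mul(4, Pow(6, -1)) = Mul(4, Rational(1, 6)) = Rational(2, 3))
Function('L')(u) = Mul(-1, Pow(u, 2)) (Function('L')(u) = Mul(Mul(-1, u), u) = Mul(-1, Pow(u, 2)))
Mul(Mul(Function('L')(Function('Y')(1)), Function('c')(-3, Function('s')(-4))), 5) = Mul(Mul(Mul(-1, Pow(-1, 2)), Rational(2, 3)), 5) = Mul(Mul(Mul(-1, 1), Rational(2, 3)), 5) = Mul(Mul(-1, Rational(2, 3)), 5) = Mul(Rational(-2, 3), 5) = Rational(-10, 3)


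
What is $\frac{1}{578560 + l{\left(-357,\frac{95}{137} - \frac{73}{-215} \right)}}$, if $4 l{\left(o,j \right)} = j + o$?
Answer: $\frac{117820}{68155454191} \approx 1.7287 \cdot 10^{-6}$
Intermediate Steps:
$l{\left(o,j \right)} = \frac{j}{4} + \frac{o}{4}$ ($l{\left(o,j \right)} = \frac{j + o}{4} = \frac{j}{4} + \frac{o}{4}$)
$\frac{1}{578560 + l{\left(-357,\frac{95}{137} - \frac{73}{-215} \right)}} = \frac{1}{578560 + \left(\frac{\frac{95}{137} - \frac{73}{-215}}{4} + \frac{1}{4} \left(-357\right)\right)} = \frac{1}{578560 - \left(\frac{357}{4} - \frac{95 \cdot \frac{1}{137} - - \frac{73}{215}}{4}\right)} = \frac{1}{578560 - \left(\frac{357}{4} - \frac{\frac{95}{137} + \frac{73}{215}}{4}\right)} = \frac{1}{578560 + \left(\frac{1}{4} \cdot \frac{30426}{29455} - \frac{357}{4}\right)} = \frac{1}{578560 + \left(\frac{15213}{58910} - \frac{357}{4}\right)} = \frac{1}{578560 - \frac{10485009}{117820}} = \frac{1}{\frac{68155454191}{117820}} = \frac{117820}{68155454191}$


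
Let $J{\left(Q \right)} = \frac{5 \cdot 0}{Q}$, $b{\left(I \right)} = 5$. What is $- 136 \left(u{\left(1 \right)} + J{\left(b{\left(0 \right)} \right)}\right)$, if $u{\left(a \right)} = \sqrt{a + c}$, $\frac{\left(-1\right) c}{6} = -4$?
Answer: $-680$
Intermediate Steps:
$c = 24$ ($c = \left(-6\right) \left(-4\right) = 24$)
$u{\left(a \right)} = \sqrt{24 + a}$ ($u{\left(a \right)} = \sqrt{a + 24} = \sqrt{24 + a}$)
$J{\left(Q \right)} = 0$ ($J{\left(Q \right)} = \frac{0}{Q} = 0$)
$- 136 \left(u{\left(1 \right)} + J{\left(b{\left(0 \right)} \right)}\right) = - 136 \left(\sqrt{24 + 1} + 0\right) = - 136 \left(\sqrt{25} + 0\right) = - 136 \left(5 + 0\right) = \left(-136\right) 5 = -680$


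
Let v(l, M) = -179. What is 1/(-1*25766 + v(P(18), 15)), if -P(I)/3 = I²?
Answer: -1/25945 ≈ -3.8543e-5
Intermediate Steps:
P(I) = -3*I²
1/(-1*25766 + v(P(18), 15)) = 1/(-1*25766 - 179) = 1/(-25766 - 179) = 1/(-25945) = -1/25945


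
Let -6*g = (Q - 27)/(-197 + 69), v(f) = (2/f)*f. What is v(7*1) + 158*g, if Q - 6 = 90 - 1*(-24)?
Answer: 2705/128 ≈ 21.133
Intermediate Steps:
Q = 120 (Q = 6 + (90 - 1*(-24)) = 6 + (90 + 24) = 6 + 114 = 120)
v(f) = 2
g = 31/256 (g = -(120 - 27)/(6*(-197 + 69)) = -31/(2*(-128)) = -31*(-1)/(2*128) = -⅙*(-93/128) = 31/256 ≈ 0.12109)
v(7*1) + 158*g = 2 + 158*(31/256) = 2 + 2449/128 = 2705/128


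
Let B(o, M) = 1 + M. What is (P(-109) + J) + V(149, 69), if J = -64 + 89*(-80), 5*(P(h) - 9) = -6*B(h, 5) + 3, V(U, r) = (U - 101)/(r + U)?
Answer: -3913852/545 ≈ -7181.4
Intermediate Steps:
V(U, r) = (-101 + U)/(U + r)
P(h) = 12/5 (P(h) = 9 + (-6*(1 + 5) + 3)/5 = 9 + (-6*6 + 3)/5 = 9 + (-36 + 3)/5 = 9 + (⅕)*(-33) = 9 - 33/5 = 12/5)
J = -7184 (J = -64 - 7120 = -7184)
(P(-109) + J) + V(149, 69) = (12/5 - 7184) + (-101 + 149)/(149 + 69) = -35908/5 + 48/218 = -35908/5 + (1/218)*48 = -35908/5 + 24/109 = -3913852/545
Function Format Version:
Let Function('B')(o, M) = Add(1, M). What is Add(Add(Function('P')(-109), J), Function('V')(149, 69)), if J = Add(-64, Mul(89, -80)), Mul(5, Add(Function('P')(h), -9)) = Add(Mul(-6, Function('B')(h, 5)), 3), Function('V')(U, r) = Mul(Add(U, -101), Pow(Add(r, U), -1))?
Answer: Rational(-3913852, 545) ≈ -7181.4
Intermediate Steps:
Function('V')(U, r) = Mul(Pow(Add(U, r), -1), Add(-101, U)) (Function('V')(U, r) = Mul(Add(-101, U), Pow(Add(U, r), -1)) = Mul(Pow(Add(U, r), -1), Add(-101, U)))
Function('P')(h) = Rational(12, 5) (Function('P')(h) = Add(9, Mul(Rational(1, 5), Add(Mul(-6, Add(1, 5)), 3))) = Add(9, Mul(Rational(1, 5), Add(Mul(-6, 6), 3))) = Add(9, Mul(Rational(1, 5), Add(-36, 3))) = Add(9, Mul(Rational(1, 5), -33)) = Add(9, Rational(-33, 5)) = Rational(12, 5))
J = -7184 (J = Add(-64, -7120) = -7184)
Add(Add(Function('P')(-109), J), Function('V')(149, 69)) = Add(Add(Rational(12, 5), -7184), Mul(Pow(Add(149, 69), -1), Add(-101, 149))) = Add(Rational(-35908, 5), Mul(Pow(218, -1), 48)) = Add(Rational(-35908, 5), Mul(Rational(1, 218), 48)) = Add(Rational(-35908, 5), Rational(24, 109)) = Rational(-3913852, 545)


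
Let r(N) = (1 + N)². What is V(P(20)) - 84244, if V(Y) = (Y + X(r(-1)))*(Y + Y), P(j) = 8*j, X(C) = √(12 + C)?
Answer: -33044 + 640*√3 ≈ -31936.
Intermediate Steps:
V(Y) = 2*Y*(Y + 2*√3) (V(Y) = (Y + √(12 + (1 - 1)²))*(Y + Y) = (Y + √(12 + 0²))*(2*Y) = (Y + √(12 + 0))*(2*Y) = (Y + √12)*(2*Y) = (Y + 2*√3)*(2*Y) = 2*Y*(Y + 2*√3))
V(P(20)) - 84244 = 2*(8*20)*(8*20 + 2*√3) - 84244 = 2*160*(160 + 2*√3) - 84244 = (51200 + 640*√3) - 84244 = -33044 + 640*√3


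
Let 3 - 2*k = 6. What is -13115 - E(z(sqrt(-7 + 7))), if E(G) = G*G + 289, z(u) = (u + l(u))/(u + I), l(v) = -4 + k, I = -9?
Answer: -4343017/324 ≈ -13404.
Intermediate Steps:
k = -3/2 (k = 3/2 - 1/2*6 = 3/2 - 3 = -3/2 ≈ -1.5000)
l(v) = -11/2 (l(v) = -4 - 3/2 = -11/2)
z(u) = (-11/2 + u)/(-9 + u) (z(u) = (u - 11/2)/(u - 9) = (-11/2 + u)/(-9 + u))
E(G) = 289 + G**2 (E(G) = G**2 + 289 = 289 + G**2)
-13115 - E(z(sqrt(-7 + 7))) = -13115 - (289 + ((-11/2 + sqrt(-7 + 7))/(-9 + sqrt(-7 + 7)))**2) = -13115 - (289 + ((-11/2 + sqrt(0))/(-9 + sqrt(0)))**2) = -13115 - (289 + ((-11/2 + 0)/(-9 + 0))**2) = -13115 - (289 + (-11/2/(-9))**2) = -13115 - (289 + (-1/9*(-11/2))**2) = -13115 - (289 + (11/18)**2) = -13115 - (289 + 121/324) = -13115 - 1*93757/324 = -13115 - 93757/324 = -4343017/324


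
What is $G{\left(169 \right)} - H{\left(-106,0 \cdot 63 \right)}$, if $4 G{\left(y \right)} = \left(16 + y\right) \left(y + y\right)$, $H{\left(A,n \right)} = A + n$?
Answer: $\frac{31477}{2} \approx 15739.0$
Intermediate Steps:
$G{\left(y \right)} = \frac{y \left(16 + y\right)}{2}$ ($G{\left(y \right)} = \frac{\left(16 + y\right) \left(y + y\right)}{4} = \frac{\left(16 + y\right) 2 y}{4} = \frac{2 y \left(16 + y\right)}{4} = \frac{y \left(16 + y\right)}{2}$)
$G{\left(169 \right)} - H{\left(-106,0 \cdot 63 \right)} = \frac{1}{2} \cdot 169 \left(16 + 169\right) - \left(-106 + 0 \cdot 63\right) = \frac{1}{2} \cdot 169 \cdot 185 - \left(-106 + 0\right) = \frac{31265}{2} - -106 = \frac{31265}{2} + 106 = \frac{31477}{2}$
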